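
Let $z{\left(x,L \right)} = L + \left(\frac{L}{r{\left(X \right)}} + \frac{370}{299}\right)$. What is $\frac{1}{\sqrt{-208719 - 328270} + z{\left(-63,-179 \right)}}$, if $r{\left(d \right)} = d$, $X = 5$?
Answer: $- \frac{477317620}{1302121003901} - \frac{2235025 i \sqrt{536989}}{1302121003901} \approx -0.00036657 - 0.0012578 i$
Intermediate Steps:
$z{\left(x,L \right)} = \frac{370}{299} + \frac{6 L}{5}$ ($z{\left(x,L \right)} = L + \left(\frac{L}{5} + \frac{370}{299}\right) = L + \left(\frac{370}{299} + \frac{L}{5}\right) = \frac{370}{299} + \frac{6 L}{5}$)
$\frac{1}{\sqrt{-208719 - 328270} + z{\left(-63,-179 \right)}} = \frac{1}{\sqrt{-208719 - 328270} + \left(\frac{370}{299} + \frac{6}{5} \left(-179\right)\right)} = \frac{1}{\sqrt{-536989} + \left(\frac{370}{299} - \frac{1074}{5}\right)} = \frac{1}{i \sqrt{536989} - \frac{319276}{1495}} = \frac{1}{- \frac{319276}{1495} + i \sqrt{536989}}$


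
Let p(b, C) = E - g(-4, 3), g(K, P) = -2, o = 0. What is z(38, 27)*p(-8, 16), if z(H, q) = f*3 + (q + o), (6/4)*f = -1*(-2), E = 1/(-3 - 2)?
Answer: 279/5 ≈ 55.800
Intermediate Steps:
E = -⅕ (E = 1/(-5) = -⅕ ≈ -0.20000)
p(b, C) = 9/5 (p(b, C) = -⅕ - 1*(-2) = -⅕ + 2 = 9/5)
f = 4/3 (f = 2*(-1*(-2))/3 = (⅔)*2 = 4/3 ≈ 1.3333)
z(H, q) = 4 + q (z(H, q) = (4/3)*3 + (q + 0) = 4 + q)
z(38, 27)*p(-8, 16) = (4 + 27)*(9/5) = 31*(9/5) = 279/5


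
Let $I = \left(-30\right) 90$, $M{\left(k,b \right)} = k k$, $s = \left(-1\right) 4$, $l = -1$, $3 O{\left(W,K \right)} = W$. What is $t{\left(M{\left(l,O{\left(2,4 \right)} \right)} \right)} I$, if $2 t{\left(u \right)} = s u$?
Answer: $5400$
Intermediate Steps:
$O{\left(W,K \right)} = \frac{W}{3}$
$s = -4$
$M{\left(k,b \right)} = k^{2}$
$t{\left(u \right)} = - 2 u$ ($t{\left(u \right)} = \frac{\left(-4\right) u}{2} = - 2 u$)
$I = -2700$
$t{\left(M{\left(l,O{\left(2,4 \right)} \right)} \right)} I = - 2 \left(-1\right)^{2} \left(-2700\right) = \left(-2\right) 1 \left(-2700\right) = \left(-2\right) \left(-2700\right) = 5400$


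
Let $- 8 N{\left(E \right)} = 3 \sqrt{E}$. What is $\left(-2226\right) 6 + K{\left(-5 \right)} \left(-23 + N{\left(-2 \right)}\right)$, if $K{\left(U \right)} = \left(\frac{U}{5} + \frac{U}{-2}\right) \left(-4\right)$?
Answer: $-13218 + \frac{9 i \sqrt{2}}{4} \approx -13218.0 + 3.182 i$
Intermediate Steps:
$N{\left(E \right)} = - \frac{3 \sqrt{E}}{8}$
$K{\left(U \right)} = \frac{6 U}{5}$ ($K{\left(U \right)} = \left(U \frac{1}{5} + U \left(- \frac{1}{2}\right)\right) \left(-4\right) = \left(\frac{U}{5} - \frac{U}{2}\right) \left(-4\right) = - \frac{3 U}{10} \left(-4\right) = \frac{6 U}{5}$)
$\left(-2226\right) 6 + K{\left(-5 \right)} \left(-23 + N{\left(-2 \right)}\right) = \left(-2226\right) 6 + \frac{6}{5} \left(-5\right) \left(-23 - \frac{3 \sqrt{-2}}{8}\right) = -13356 - 6 \left(-23 - \frac{3 i \sqrt{2}}{8}\right) = -13356 + \left(138 + \frac{9 i \sqrt{2}}{4}\right) = -13218 + \frac{9 i \sqrt{2}}{4}$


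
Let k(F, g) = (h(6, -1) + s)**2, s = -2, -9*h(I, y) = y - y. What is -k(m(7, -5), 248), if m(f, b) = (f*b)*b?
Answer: -4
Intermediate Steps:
h(I, y) = 0 (h(I, y) = -(y - y)/9 = -1/9*0 = 0)
m(f, b) = f*b**2 (m(f, b) = (b*f)*b = f*b**2)
k(F, g) = 4 (k(F, g) = (0 - 2)**2 = (-2)**2 = 4)
-k(m(7, -5), 248) = -1*4 = -4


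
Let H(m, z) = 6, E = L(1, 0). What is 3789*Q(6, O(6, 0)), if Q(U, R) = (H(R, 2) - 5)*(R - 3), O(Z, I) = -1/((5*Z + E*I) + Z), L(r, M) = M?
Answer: -45889/4 ≈ -11472.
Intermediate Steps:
E = 0
O(Z, I) = -1/(6*Z) (O(Z, I) = -1/((5*Z + 0*I) + Z) = -1/((5*Z + 0) + Z) = -1/(5*Z + Z) = -1/(6*Z))
Q(U, R) = -3 + R (Q(U, R) = (6 - 5)*(R - 3) = 1*(-3 + R) = -3 + R)
3789*Q(6, O(6, 0)) = 3789*(-3 - ⅙/6) = 3789*(-3 - ⅙*⅙) = 3789*(-3 - 1/36) = 3789*(-109/36) = -45889/4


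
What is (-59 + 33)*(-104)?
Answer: 2704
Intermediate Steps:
(-59 + 33)*(-104) = -26*(-104) = 2704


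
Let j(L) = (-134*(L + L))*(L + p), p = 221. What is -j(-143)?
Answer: -2989272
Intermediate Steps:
j(L) = -268*L*(221 + L) (j(L) = (-134*(L + L))*(L + 221) = (-268*L)*(221 + L) = -268*L*(221 + L))
-j(-143) = -(-268)*(-143)*(221 - 143) = -(-268)*(-143)*78 = -1*2989272 = -2989272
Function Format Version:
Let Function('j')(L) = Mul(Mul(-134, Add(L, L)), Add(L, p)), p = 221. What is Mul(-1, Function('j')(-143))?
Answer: -2989272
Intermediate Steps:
Function('j')(L) = Mul(-268, L, Add(221, L)) (Function('j')(L) = Mul(Mul(-134, Add(L, L)), Add(L, 221)) = Mul(Mul(-134, Mul(2, L)), Add(221, L)) = Mul(Mul(-268, L), Add(221, L)) = Mul(-268, L, Add(221, L)))
Mul(-1, Function('j')(-143)) = Mul(-1, Mul(-268, -143, Add(221, -143))) = Mul(-1, Mul(-268, -143, 78)) = Mul(-1, 2989272) = -2989272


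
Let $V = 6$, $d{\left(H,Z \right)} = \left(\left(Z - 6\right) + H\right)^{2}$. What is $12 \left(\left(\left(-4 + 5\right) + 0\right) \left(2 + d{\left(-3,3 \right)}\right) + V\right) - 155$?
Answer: $373$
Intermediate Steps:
$d{\left(H,Z \right)} = \left(-6 + H + Z\right)^{2}$ ($d{\left(H,Z \right)} = \left(\left(Z - 6\right) + H\right)^{2} = \left(\left(-6 + Z\right) + H\right)^{2} = \left(-6 + H + Z\right)^{2}$)
$12 \left(\left(\left(-4 + 5\right) + 0\right) \left(2 + d{\left(-3,3 \right)}\right) + V\right) - 155 = 12 \left(\left(\left(-4 + 5\right) + 0\right) \left(2 + \left(-6 - 3 + 3\right)^{2}\right) + 6\right) - 155 = 12 \left(\left(1 + 0\right) \left(2 + \left(-6\right)^{2}\right) + 6\right) - 155 = 12 \left(1 \left(2 + 36\right) + 6\right) - 155 = 12 \left(1 \cdot 38 + 6\right) - 155 = 12 \left(38 + 6\right) - 155 = 12 \cdot 44 - 155 = 528 - 155 = 373$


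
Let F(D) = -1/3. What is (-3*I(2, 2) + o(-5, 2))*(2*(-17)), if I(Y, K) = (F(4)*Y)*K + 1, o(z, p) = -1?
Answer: 0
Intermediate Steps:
F(D) = -1/3 (F(D) = -1*1/3 = -1/3)
I(Y, K) = 1 - K*Y/3 (I(Y, K) = (-Y/3)*K + 1 = -K*Y/3 + 1 = 1 - K*Y/3)
(-3*I(2, 2) + o(-5, 2))*(2*(-17)) = (-3*(1 - 1/3*2*2) - 1)*(2*(-17)) = (-3*(1 - 4/3) - 1)*(-34) = (-3*(-1/3) - 1)*(-34) = (1 - 1)*(-34) = 0*(-34) = 0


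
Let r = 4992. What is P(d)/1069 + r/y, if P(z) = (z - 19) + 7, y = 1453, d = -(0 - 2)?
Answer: 5321918/1553257 ≈ 3.4263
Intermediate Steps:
d = 2 (d = -1*(-2) = 2)
P(z) = -12 + z (P(z) = (-19 + z) + 7 = -12 + z)
P(d)/1069 + r/y = (-12 + 2)/1069 + 4992/1453 = -10*1/1069 + 4992*(1/1453) = -10/1069 + 4992/1453 = 5321918/1553257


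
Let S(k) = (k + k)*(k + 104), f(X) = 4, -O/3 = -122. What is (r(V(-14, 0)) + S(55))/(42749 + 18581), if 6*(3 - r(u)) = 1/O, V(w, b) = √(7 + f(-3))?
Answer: 38414627/134680680 ≈ 0.28523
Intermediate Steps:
O = 366 (O = -3*(-122) = 366)
S(k) = 2*k*(104 + k) (S(k) = (2*k)*(104 + k) = 2*k*(104 + k))
V(w, b) = √11 (V(w, b) = √(7 + 4) = √11)
r(u) = 6587/2196 (r(u) = 3 - ⅙/366 = 3 - ⅙*1/366 = 3 - 1/2196 = 6587/2196)
(r(V(-14, 0)) + S(55))/(42749 + 18581) = (6587/2196 + 2*55*(104 + 55))/(42749 + 18581) = (6587/2196 + 2*55*159)/61330 = (6587/2196 + 17490)*(1/61330) = (38414627/2196)*(1/61330) = 38414627/134680680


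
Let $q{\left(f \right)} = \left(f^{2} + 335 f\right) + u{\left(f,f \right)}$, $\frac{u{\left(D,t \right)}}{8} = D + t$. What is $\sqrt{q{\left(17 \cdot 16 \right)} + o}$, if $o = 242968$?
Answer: $2 \sqrt{103106} \approx 642.2$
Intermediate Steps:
$u{\left(D,t \right)} = 8 D + 8 t$ ($u{\left(D,t \right)} = 8 \left(D + t\right) = 8 D + 8 t$)
$q{\left(f \right)} = f^{2} + 351 f$ ($q{\left(f \right)} = \left(f^{2} + 335 f\right) + \left(8 f + 8 f\right) = \left(f^{2} + 335 f\right) + 16 f = f^{2} + 351 f$)
$\sqrt{q{\left(17 \cdot 16 \right)} + o} = \sqrt{17 \cdot 16 \left(351 + 17 \cdot 16\right) + 242968} = \sqrt{272 \left(351 + 272\right) + 242968} = \sqrt{272 \cdot 623 + 242968} = \sqrt{169456 + 242968} = \sqrt{412424} = 2 \sqrt{103106}$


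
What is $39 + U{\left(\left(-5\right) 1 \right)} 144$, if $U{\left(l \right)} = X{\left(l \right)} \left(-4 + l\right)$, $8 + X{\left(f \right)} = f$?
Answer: $16887$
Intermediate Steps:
$X{\left(f \right)} = -8 + f$
$U{\left(l \right)} = \left(-8 + l\right) \left(-4 + l\right)$
$39 + U{\left(\left(-5\right) 1 \right)} 144 = 39 + \left(-8 - 5\right) \left(-4 - 5\right) 144 = 39 + \left(-13\right) \left(-9\right) 144 = 39 + 117 \cdot 144 = 39 + 16848 = 16887$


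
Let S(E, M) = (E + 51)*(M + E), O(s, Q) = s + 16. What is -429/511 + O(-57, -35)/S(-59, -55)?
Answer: -412199/466032 ≈ -0.88449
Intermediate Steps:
O(s, Q) = 16 + s
S(E, M) = (51 + E)*(E + M)
-429/511 + O(-57, -35)/S(-59, -55) = -429/511 + (16 - 57)/((-59)² + 51*(-59) + 51*(-55) - 59*(-55)) = -429*1/511 - 41/(3481 - 3009 - 2805 + 3245) = -429/511 - 41/912 = -412199/466032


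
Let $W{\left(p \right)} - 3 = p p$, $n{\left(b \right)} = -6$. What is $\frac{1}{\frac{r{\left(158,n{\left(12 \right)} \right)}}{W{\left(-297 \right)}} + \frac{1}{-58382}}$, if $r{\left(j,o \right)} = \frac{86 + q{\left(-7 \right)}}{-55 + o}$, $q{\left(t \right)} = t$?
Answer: $- \frac{157074786012}{4996555} \approx -31437.0$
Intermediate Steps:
$r{\left(j,o \right)} = \frac{79}{-55 + o}$ ($r{\left(j,o \right)} = \frac{86 - 7}{-55 + o} = \frac{79}{-55 + o}$)
$W{\left(p \right)} = 3 + p^{2}$ ($W{\left(p \right)} = 3 + p p = 3 + p^{2}$)
$\frac{1}{\frac{r{\left(158,n{\left(12 \right)} \right)}}{W{\left(-297 \right)}} + \frac{1}{-58382}} = \frac{1}{\frac{79 \frac{1}{-55 - 6}}{3 + \left(-297\right)^{2}} + \frac{1}{-58382}} = \frac{1}{\frac{79 \frac{1}{-61}}{3 + 88209} - \frac{1}{58382}} = \frac{1}{\frac{79 \left(- \frac{1}{61}\right)}{88212} - \frac{1}{58382}} = \frac{1}{\left(- \frac{79}{61}\right) \frac{1}{88212} - \frac{1}{58382}} = \frac{1}{- \frac{79}{5380932} - \frac{1}{58382}} = \frac{1}{- \frac{4996555}{157074786012}} = - \frac{157074786012}{4996555}$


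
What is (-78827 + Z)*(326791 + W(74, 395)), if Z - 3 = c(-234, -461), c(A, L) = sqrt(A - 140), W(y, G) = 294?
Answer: -25782148040 + 327085*I*sqrt(374) ≈ -2.5782e+10 + 6.3255e+6*I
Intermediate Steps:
c(A, L) = sqrt(-140 + A)
Z = 3 + I*sqrt(374) (Z = 3 + sqrt(-140 - 234) = 3 + sqrt(-374) = 3 + I*sqrt(374) ≈ 3.0 + 19.339*I)
(-78827 + Z)*(326791 + W(74, 395)) = (-78827 + (3 + I*sqrt(374)))*(326791 + 294) = (-78824 + I*sqrt(374))*327085 = -25782148040 + 327085*I*sqrt(374)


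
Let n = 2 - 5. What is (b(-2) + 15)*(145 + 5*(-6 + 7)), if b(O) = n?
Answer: 1800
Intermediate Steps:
n = -3
b(O) = -3
(b(-2) + 15)*(145 + 5*(-6 + 7)) = (-3 + 15)*(145 + 5*(-6 + 7)) = 12*(145 + 5*1) = 12*(145 + 5) = 12*150 = 1800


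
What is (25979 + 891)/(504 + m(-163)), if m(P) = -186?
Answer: 13435/159 ≈ 84.497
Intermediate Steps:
(25979 + 891)/(504 + m(-163)) = (25979 + 891)/(504 - 186) = 26870/318 = 26870*(1/318) = 13435/159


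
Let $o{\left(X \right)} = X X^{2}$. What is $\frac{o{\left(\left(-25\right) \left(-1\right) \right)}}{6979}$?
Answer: $\frac{15625}{6979} \approx 2.2389$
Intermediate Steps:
$o{\left(X \right)} = X^{3}$
$\frac{o{\left(\left(-25\right) \left(-1\right) \right)}}{6979} = \frac{\left(\left(-25\right) \left(-1\right)\right)^{3}}{6979} = 25^{3} \cdot \frac{1}{6979} = 15625 \cdot \frac{1}{6979} = \frac{15625}{6979}$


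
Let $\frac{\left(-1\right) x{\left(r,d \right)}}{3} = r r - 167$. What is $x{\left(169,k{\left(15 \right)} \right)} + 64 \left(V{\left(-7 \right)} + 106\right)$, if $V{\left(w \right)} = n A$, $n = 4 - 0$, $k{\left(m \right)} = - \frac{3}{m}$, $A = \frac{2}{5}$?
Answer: $- \frac{391478}{5} \approx -78296.0$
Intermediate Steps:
$A = \frac{2}{5}$ ($A = 2 \cdot \frac{1}{5} = \frac{2}{5} \approx 0.4$)
$n = 4$ ($n = 4 + 0 = 4$)
$V{\left(w \right)} = \frac{8}{5}$ ($V{\left(w \right)} = 4 \cdot \frac{2}{5} = \frac{8}{5}$)
$x{\left(r,d \right)} = 501 - 3 r^{2}$ ($x{\left(r,d \right)} = - 3 \left(r r - 167\right) = - 3 \left(r^{2} - 167\right) = - 3 \left(-167 + r^{2}\right) = 501 - 3 r^{2}$)
$x{\left(169,k{\left(15 \right)} \right)} + 64 \left(V{\left(-7 \right)} + 106\right) = \left(501 - 3 \cdot 169^{2}\right) + 64 \left(\frac{8}{5} + 106\right) = \left(501 - 85683\right) + 64 \cdot \frac{538}{5} = \left(501 - 85683\right) + \frac{34432}{5} = -85182 + \frac{34432}{5} = - \frac{391478}{5}$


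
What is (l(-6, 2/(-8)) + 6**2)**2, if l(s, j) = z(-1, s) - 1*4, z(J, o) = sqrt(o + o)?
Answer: 1012 + 128*I*sqrt(3) ≈ 1012.0 + 221.7*I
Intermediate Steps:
z(J, o) = sqrt(2)*sqrt(o) (z(J, o) = sqrt(2*o) = sqrt(2)*sqrt(o))
l(s, j) = -4 + sqrt(2)*sqrt(s) (l(s, j) = sqrt(2)*sqrt(s) - 1*4 = sqrt(2)*sqrt(s) - 4 = -4 + sqrt(2)*sqrt(s))
(l(-6, 2/(-8)) + 6**2)**2 = ((-4 + sqrt(2)*sqrt(-6)) + 6**2)**2 = ((-4 + sqrt(2)*(I*sqrt(6))) + 36)**2 = ((-4 + 2*I*sqrt(3)) + 36)**2 = (32 + 2*I*sqrt(3))**2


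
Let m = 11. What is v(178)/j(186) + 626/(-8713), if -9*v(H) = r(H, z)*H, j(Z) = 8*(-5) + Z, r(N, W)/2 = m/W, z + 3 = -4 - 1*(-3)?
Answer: 7707463/11448882 ≈ 0.67321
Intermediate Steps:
z = -4 (z = -3 + (-4 - 1*(-3)) = -3 + (-4 + 3) = -3 - 1 = -4)
r(N, W) = 22/W (r(N, W) = 2*(11/W) = 22/W)
j(Z) = -40 + Z
v(H) = 11*H/18 (v(H) = -22/(-4)*H/9 = -22*(-¼)*H/9 = -(-11)*H/18 = 11*H/18)
v(178)/j(186) + 626/(-8713) = ((11/18)*178)/(-40 + 186) + 626/(-8713) = (979/9)/146 + 626*(-1/8713) = (979/9)*(1/146) - 626/8713 = 979/1314 - 626/8713 = 7707463/11448882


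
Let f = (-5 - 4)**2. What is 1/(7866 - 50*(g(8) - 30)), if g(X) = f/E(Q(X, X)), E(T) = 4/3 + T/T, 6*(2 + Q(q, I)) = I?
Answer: 7/53412 ≈ 0.00013106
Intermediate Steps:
Q(q, I) = -2 + I/6
E(T) = 7/3 (E(T) = 4*(1/3) + 1 = 4/3 + 1 = 7/3)
f = 81 (f = (-9)**2 = 81)
g(X) = 243/7 (g(X) = 81/(7/3) = 81*(3/7) = 243/7)
1/(7866 - 50*(g(8) - 30)) = 1/(7866 - 50*(243/7 - 30)) = 1/(7866 - 50*33/7) = 1/(7866 - 1650/7) = 1/(53412/7) = 7/53412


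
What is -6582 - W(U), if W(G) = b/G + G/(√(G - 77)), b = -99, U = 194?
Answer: -1276809/194 - 194*√13/39 ≈ -6599.4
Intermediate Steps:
W(G) = -99/G + G/√(-77 + G) (W(G) = -99/G + G/(√(G - 77)) = -99/G + G/(√(-77 + G)) = -99/G + G/√(-77 + G))
-6582 - W(U) = -6582 - (-99/194 + 194/√(-77 + 194)) = -6582 - (-99*1/194 + 194/√117) = -6582 - (-99/194 + 194*(√13/39)) = -6582 - (-99/194 + 194*√13/39) = -6582 + (99/194 - 194*√13/39) = -1276809/194 - 194*√13/39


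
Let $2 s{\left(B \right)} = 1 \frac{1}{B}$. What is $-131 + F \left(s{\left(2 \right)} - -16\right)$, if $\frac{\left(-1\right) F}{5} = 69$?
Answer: $- \frac{22949}{4} \approx -5737.3$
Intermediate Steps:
$s{\left(B \right)} = \frac{1}{2 B}$ ($s{\left(B \right)} = \frac{1 \frac{1}{B}}{2} = \frac{1}{2 B}$)
$F = -345$ ($F = \left(-5\right) 69 = -345$)
$-131 + F \left(s{\left(2 \right)} - -16\right) = -131 - 345 \left(\frac{1}{2 \cdot 2} - -16\right) = -131 - 345 \left(\frac{1}{2} \cdot \frac{1}{2} + 16\right) = -131 - 345 \left(\frac{1}{4} + 16\right) = -131 - \frac{22425}{4} = - \frac{22949}{4}$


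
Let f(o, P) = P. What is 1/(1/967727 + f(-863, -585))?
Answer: -967727/566120294 ≈ -0.0017094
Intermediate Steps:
1/(1/967727 + f(-863, -585)) = 1/(1/967727 - 585) = 1/(-566120294/967727) = -967727/566120294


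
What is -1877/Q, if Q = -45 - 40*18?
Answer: 1877/765 ≈ 2.4536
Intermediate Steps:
Q = -765 (Q = -45 - 720 = -765)
-1877/Q = -1877/(-765) = -1877*(-1/765) = 1877/765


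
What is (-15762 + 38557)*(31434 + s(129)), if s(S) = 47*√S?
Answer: 716538030 + 1071365*√129 ≈ 7.2871e+8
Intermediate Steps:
(-15762 + 38557)*(31434 + s(129)) = (-15762 + 38557)*(31434 + 47*√129) = 22795*(31434 + 47*√129) = 716538030 + 1071365*√129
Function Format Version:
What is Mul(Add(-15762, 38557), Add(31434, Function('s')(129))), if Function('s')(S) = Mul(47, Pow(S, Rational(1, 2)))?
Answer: Add(716538030, Mul(1071365, Pow(129, Rational(1, 2)))) ≈ 7.2871e+8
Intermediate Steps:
Mul(Add(-15762, 38557), Add(31434, Function('s')(129))) = Mul(Add(-15762, 38557), Add(31434, Mul(47, Pow(129, Rational(1, 2))))) = Mul(22795, Add(31434, Mul(47, Pow(129, Rational(1, 2))))) = Add(716538030, Mul(1071365, Pow(129, Rational(1, 2))))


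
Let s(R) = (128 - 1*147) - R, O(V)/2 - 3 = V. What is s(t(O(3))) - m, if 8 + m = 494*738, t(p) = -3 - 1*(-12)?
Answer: -364592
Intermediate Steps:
O(V) = 6 + 2*V
t(p) = 9 (t(p) = -3 + 12 = 9)
m = 364564 (m = -8 + 494*738 = -8 + 364572 = 364564)
s(R) = -19 - R (s(R) = (128 - 147) - R = -19 - R)
s(t(O(3))) - m = (-19 - 1*9) - 1*364564 = (-19 - 9) - 364564 = -28 - 364564 = -364592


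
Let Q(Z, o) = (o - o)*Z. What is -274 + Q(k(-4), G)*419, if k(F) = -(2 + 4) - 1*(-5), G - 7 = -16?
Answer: -274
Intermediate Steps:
G = -9 (G = 7 - 16 = -9)
k(F) = -1 (k(F) = -1*6 + 5 = -6 + 5 = -1)
Q(Z, o) = 0 (Q(Z, o) = 0*Z = 0)
-274 + Q(k(-4), G)*419 = -274 + 0*419 = -274 + 0 = -274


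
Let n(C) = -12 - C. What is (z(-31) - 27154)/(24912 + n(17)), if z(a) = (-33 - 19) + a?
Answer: -27237/24883 ≈ -1.0946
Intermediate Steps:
z(a) = -52 + a
(z(-31) - 27154)/(24912 + n(17)) = ((-52 - 31) - 27154)/(24912 + (-12 - 1*17)) = (-83 - 27154)/(24912 + (-12 - 17)) = -27237/(24912 - 29) = -27237/24883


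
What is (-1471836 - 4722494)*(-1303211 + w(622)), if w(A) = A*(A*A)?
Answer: -1482542499328210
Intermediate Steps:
w(A) = A³ (w(A) = A*A² = A³)
(-1471836 - 4722494)*(-1303211 + w(622)) = (-1471836 - 4722494)*(-1303211 + 622³) = -6194330*(-1303211 + 240641848) = -6194330*239338637 = -1482542499328210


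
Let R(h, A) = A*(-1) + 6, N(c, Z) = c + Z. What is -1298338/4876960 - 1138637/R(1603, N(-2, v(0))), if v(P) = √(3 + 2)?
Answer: -22212386715051/143870320 - 1138637*√5/59 ≈ -1.9755e+5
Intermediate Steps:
v(P) = √5
N(c, Z) = Z + c
R(h, A) = 6 - A (R(h, A) = -A + 6 = 6 - A)
-1298338/4876960 - 1138637/R(1603, N(-2, v(0))) = -1298338/4876960 - 1138637/(6 - (√5 - 2)) = -1298338*1/4876960 - 1138637/(6 - (-2 + √5)) = -649169/2438480 - 1138637/(6 + (2 - √5)) = -649169/2438480 - 1138637/(8 - √5)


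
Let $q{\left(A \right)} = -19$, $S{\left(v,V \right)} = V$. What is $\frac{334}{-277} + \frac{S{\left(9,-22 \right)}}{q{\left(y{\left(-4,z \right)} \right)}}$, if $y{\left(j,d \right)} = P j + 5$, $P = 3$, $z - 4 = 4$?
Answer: $- \frac{252}{5263} \approx -0.047881$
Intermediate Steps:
$z = 8$ ($z = 4 + 4 = 8$)
$y{\left(j,d \right)} = 5 + 3 j$ ($y{\left(j,d \right)} = 3 j + 5 = 5 + 3 j$)
$\frac{334}{-277} + \frac{S{\left(9,-22 \right)}}{q{\left(y{\left(-4,z \right)} \right)}} = \frac{334}{-277} - \frac{22}{-19} = 334 \left(- \frac{1}{277}\right) - - \frac{22}{19} = - \frac{334}{277} + \frac{22}{19} = - \frac{252}{5263}$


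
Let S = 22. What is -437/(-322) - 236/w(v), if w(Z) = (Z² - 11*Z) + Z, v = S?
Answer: 107/231 ≈ 0.46320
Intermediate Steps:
v = 22
w(Z) = Z² - 10*Z
-437/(-322) - 236/w(v) = -437/(-322) - 236*1/(22*(-10 + 22)) = -437*(-1/322) - 236/(22*12) = 19/14 - 236/264 = 19/14 - 236*1/264 = 19/14 - 59/66 = 107/231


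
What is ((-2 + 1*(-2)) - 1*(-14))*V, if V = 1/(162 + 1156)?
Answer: 5/659 ≈ 0.0075873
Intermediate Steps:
V = 1/1318 ≈ 0.00075873
((-2 + 1*(-2)) - 1*(-14))*V = ((-2 + 1*(-2)) - 1*(-14))*(1/1318) = ((-2 - 2) + 14)*(1/1318) = (-4 + 14)*(1/1318) = 10*(1/1318) = 5/659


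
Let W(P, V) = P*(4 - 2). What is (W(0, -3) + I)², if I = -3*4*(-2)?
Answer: 576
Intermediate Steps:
I = 24 (I = -12*(-2) = 24)
W(P, V) = 2*P (W(P, V) = P*2 = 2*P)
(W(0, -3) + I)² = (2*0 + 24)² = (0 + 24)² = 24² = 576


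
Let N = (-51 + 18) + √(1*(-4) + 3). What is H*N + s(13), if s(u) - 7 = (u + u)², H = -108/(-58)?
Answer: 18025/29 + 54*I/29 ≈ 621.55 + 1.8621*I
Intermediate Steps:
H = 54/29 (H = -108*(-1/58) = 54/29 ≈ 1.8621)
s(u) = 7 + 4*u² (s(u) = 7 + (u + u)² = 7 + (2*u)² = 7 + 4*u²)
N = -33 + I (N = -33 + √(-4 + 3) = -33 + √(-1) = -33 + I ≈ -33.0 + 1.0*I)
H*N + s(13) = 54*(-33 + I)/29 + (7 + 4*13²) = (-1782/29 + 54*I/29) + (7 + 4*169) = (-1782/29 + 54*I/29) + (7 + 676) = (-1782/29 + 54*I/29) + 683 = 18025/29 + 54*I/29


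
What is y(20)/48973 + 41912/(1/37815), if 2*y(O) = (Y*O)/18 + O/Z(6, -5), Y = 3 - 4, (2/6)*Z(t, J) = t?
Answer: 1584902280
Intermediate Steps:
Z(t, J) = 3*t
Y = -1
y(O) = 0 (y(O) = (-O/18 + O/((3*6)))/2 = (-O*(1/18) + O/18)/2 = (-O/18 + O*(1/18))/2 = (-O/18 + O/18)/2 = (1/2)*0 = 0)
y(20)/48973 + 41912/(1/37815) = 0/48973 + 41912/(1/37815) = 0*(1/48973) + 41912/(1/37815) = 0 + 41912*37815 = 0 + 1584902280 = 1584902280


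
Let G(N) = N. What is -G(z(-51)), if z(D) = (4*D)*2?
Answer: 408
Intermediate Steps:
z(D) = 8*D
-G(z(-51)) = -8*(-51) = -1*(-408) = 408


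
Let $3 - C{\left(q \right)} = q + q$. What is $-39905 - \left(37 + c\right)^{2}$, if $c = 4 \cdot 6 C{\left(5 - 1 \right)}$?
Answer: $-46794$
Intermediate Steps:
$C{\left(q \right)} = 3 - 2 q$ ($C{\left(q \right)} = 3 - \left(q + q\right) = 3 - 2 q$)
$c = -120$ ($c = 4 \cdot 6 \left(3 - 2 \left(5 - 1\right)\right) = 24 \left(3 - 2 \left(5 - 1\right)\right) = 24 \left(3 - 8\right) = 24 \left(-5\right) = -120$)
$-39905 - \left(37 + c\right)^{2} = -39905 - \left(37 - 120\right)^{2} = -39905 - \left(-83\right)^{2} = -39905 - 6889 = -46794$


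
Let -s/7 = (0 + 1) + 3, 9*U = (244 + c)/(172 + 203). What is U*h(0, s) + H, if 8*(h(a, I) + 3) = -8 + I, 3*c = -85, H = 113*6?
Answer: 914653/1350 ≈ 677.52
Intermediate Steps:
H = 678
c = -85/3 (c = (⅓)*(-85) = -85/3 ≈ -28.333)
U = 647/10125 (U = ((244 - 85/3)/(172 + 203))/9 = ((647/3)/375)/9 = ((647/3)*(1/375))/9 = (⅑)*(647/1125) = 647/10125 ≈ 0.063901)
s = -28 (s = -7*((0 + 1) + 3) = -7*(1 + 3) = -7*4 = -28)
h(a, I) = -4 + I/8 (h(a, I) = -3 + (-8 + I)/8 = -3 + (-1 + I/8) = -4 + I/8)
U*h(0, s) + H = 647*(-4 + (⅛)*(-28))/10125 + 678 = 647*(-4 - 7/2)/10125 + 678 = (647/10125)*(-15/2) + 678 = -647/1350 + 678 = 914653/1350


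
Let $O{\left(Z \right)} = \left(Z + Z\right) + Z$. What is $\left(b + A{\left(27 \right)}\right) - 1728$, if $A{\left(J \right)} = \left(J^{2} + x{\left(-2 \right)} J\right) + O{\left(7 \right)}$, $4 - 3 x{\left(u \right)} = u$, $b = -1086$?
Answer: $-2010$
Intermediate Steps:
$x{\left(u \right)} = \frac{4}{3} - \frac{u}{3}$
$O{\left(Z \right)} = 3 Z$ ($O{\left(Z \right)} = 2 Z + Z = 3 Z$)
$A{\left(J \right)} = 21 + J^{2} + 2 J$ ($A{\left(J \right)} = \left(J^{2} + \left(\frac{4}{3} - - \frac{2}{3}\right) J\right) + 3 \cdot 7 = \left(J^{2} + \left(\frac{4}{3} + \frac{2}{3}\right) J\right) + 21 = \left(J^{2} + 2 J\right) + 21 = 21 + J^{2} + 2 J$)
$\left(b + A{\left(27 \right)}\right) - 1728 = \left(-1086 + \left(21 + 27^{2} + 2 \cdot 27\right)\right) - 1728 = \left(-1086 + \left(21 + 729 + 54\right)\right) - 1728 = \left(-1086 + 804\right) - 1728 = -282 - 1728 = -2010$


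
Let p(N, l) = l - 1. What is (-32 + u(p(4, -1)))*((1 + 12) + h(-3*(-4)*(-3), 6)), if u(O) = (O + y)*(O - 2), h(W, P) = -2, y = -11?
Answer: 220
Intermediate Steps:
p(N, l) = -1 + l
u(O) = (-11 + O)*(-2 + O) (u(O) = (O - 11)*(O - 2) = (-11 + O)*(-2 + O))
(-32 + u(p(4, -1)))*((1 + 12) + h(-3*(-4)*(-3), 6)) = (-32 + (22 + (-1 - 1)**2 - 13*(-1 - 1)))*((1 + 12) - 2) = (-32 + (22 + (-2)**2 - 13*(-2)))*(13 - 2) = (-32 + (22 + 4 + 26))*11 = (-32 + 52)*11 = 20*11 = 220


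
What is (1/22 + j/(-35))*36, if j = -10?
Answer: 918/77 ≈ 11.922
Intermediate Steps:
(1/22 + j/(-35))*36 = (1/22 - 10/(-35))*36 = (1/22 - 10*(-1/35))*36 = (1/22 + 2/7)*36 = (51/154)*36 = 918/77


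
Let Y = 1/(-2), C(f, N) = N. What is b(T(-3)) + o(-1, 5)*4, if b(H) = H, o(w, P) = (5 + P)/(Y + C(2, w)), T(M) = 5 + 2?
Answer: -59/3 ≈ -19.667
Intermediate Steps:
T(M) = 7
Y = -1/2 ≈ -0.50000
o(w, P) = (5 + P)/(-1/2 + w)
b(T(-3)) + o(-1, 5)*4 = 7 + (2*(5 + 5)/(-1 + 2*(-1)))*4 = 7 + (2*10/(-1 - 2))*4 = 7 + (2*10/(-3))*4 = 7 + (2*(-1/3)*10)*4 = 7 - 20/3*4 = 7 - 80/3 = -59/3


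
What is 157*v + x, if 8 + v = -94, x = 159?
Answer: -15855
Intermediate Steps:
v = -102 (v = -8 - 94 = -102)
157*v + x = 157*(-102) + 159 = -16014 + 159 = -15855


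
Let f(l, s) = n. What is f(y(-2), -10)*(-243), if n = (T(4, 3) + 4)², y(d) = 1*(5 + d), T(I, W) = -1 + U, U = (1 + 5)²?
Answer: -369603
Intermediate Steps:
U = 36 (U = 6² = 36)
T(I, W) = 35 (T(I, W) = -1 + 36 = 35)
y(d) = 5 + d
n = 1521 (n = (35 + 4)² = 39² = 1521)
f(l, s) = 1521
f(y(-2), -10)*(-243) = 1521*(-243) = -369603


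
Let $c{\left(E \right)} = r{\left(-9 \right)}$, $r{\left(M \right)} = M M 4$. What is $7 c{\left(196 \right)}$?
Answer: $2268$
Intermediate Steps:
$r{\left(M \right)} = 4 M^{2}$ ($r{\left(M \right)} = M^{2} \cdot 4 = 4 M^{2}$)
$c{\left(E \right)} = 324$ ($c{\left(E \right)} = 4 \left(-9\right)^{2} = 4 \cdot 81 = 324$)
$7 c{\left(196 \right)} = 7 \cdot 324 = 2268$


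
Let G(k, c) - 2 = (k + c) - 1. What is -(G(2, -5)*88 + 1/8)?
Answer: 1407/8 ≈ 175.88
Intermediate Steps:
G(k, c) = 1 + c + k (G(k, c) = 2 + ((k + c) - 1) = 2 + ((c + k) - 1) = 2 + (-1 + c + k) = 1 + c + k)
-(G(2, -5)*88 + 1/8) = -((1 - 5 + 2)*88 + 1/8) = -(-2*88 + ⅛) = -(-176 + ⅛) = -1*(-1407/8) = 1407/8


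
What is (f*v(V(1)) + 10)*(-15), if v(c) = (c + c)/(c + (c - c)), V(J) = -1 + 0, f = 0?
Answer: -150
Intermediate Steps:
V(J) = -1
v(c) = 2 (v(c) = (2*c)/(c + 0) = (2*c)/c = 2)
(f*v(V(1)) + 10)*(-15) = (0*2 + 10)*(-15) = (0 + 10)*(-15) = 10*(-15) = -150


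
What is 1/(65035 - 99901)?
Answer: -1/34866 ≈ -2.8681e-5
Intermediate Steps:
1/(65035 - 99901) = 1/(-34866) = -1/34866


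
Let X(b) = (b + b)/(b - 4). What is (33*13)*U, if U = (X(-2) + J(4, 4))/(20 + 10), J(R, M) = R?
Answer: 1001/15 ≈ 66.733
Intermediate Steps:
X(b) = 2*b/(-4 + b) (X(b) = (2*b)/(-4 + b) = 2*b/(-4 + b))
U = 7/45 (U = (2*(-2)/(-4 - 2) + 4)/(20 + 10) = (2*(-2)/(-6) + 4)/30 = (2*(-2)*(-⅙) + 4)*(1/30) = (⅔ + 4)*(1/30) = (14/3)*(1/30) = 7/45 ≈ 0.15556)
(33*13)*U = (33*13)*(7/45) = 429*(7/45) = 1001/15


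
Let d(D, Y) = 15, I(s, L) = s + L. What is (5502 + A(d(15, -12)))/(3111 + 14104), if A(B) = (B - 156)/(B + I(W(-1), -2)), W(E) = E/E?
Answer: 76887/241010 ≈ 0.31902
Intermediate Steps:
W(E) = 1
I(s, L) = L + s
A(B) = (-156 + B)/(-1 + B) (A(B) = (B - 156)/(B + (-2 + 1)) = (-156 + B)/(B - 1) = (-156 + B)/(-1 + B))
(5502 + A(d(15, -12)))/(3111 + 14104) = (5502 + (-156 + 15)/(-1 + 15))/(3111 + 14104) = (5502 - 141/14)/17215 = (5502 + (1/14)*(-141))*(1/17215) = (5502 - 141/14)*(1/17215) = (76887/14)*(1/17215) = 76887/241010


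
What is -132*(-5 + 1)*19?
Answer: 10032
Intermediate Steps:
-132*(-5 + 1)*19 = -132*(-4)*19 = -22*(-24)*19 = 528*19 = 10032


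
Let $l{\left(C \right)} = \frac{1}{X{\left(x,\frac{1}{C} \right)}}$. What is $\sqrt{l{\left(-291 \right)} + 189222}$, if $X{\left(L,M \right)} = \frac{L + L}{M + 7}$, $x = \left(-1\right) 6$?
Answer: $\frac{\sqrt{16023458809}}{291} \approx 435.0$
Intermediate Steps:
$x = -6$
$X{\left(L,M \right)} = \frac{2 L}{7 + M}$
$l{\left(C \right)} = - \frac{7}{12} - \frac{1}{12 C}$ ($l{\left(C \right)} = \frac{1}{2 \left(-6\right) \frac{1}{7 + \frac{1}{C}}} = \frac{1}{\left(-12\right) \frac{1}{7 + \frac{1}{C}}} = - \frac{7}{12} - \frac{1}{12 C}$)
$\sqrt{l{\left(-291 \right)} + 189222} = \sqrt{\frac{-1 - -2037}{12 \left(-291\right)} + 189222} = \sqrt{\frac{1}{12} \left(- \frac{1}{291}\right) \left(-1 + 2037\right) + 189222} = \sqrt{\frac{1}{12} \left(- \frac{1}{291}\right) 2036 + 189222} = \sqrt{- \frac{509}{873} + 189222} = \sqrt{\frac{165190297}{873}} = \frac{\sqrt{16023458809}}{291}$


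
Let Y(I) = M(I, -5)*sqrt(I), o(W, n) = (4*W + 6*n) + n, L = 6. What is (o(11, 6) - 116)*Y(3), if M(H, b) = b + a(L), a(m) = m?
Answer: -30*sqrt(3) ≈ -51.962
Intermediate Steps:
o(W, n) = 4*W + 7*n
M(H, b) = 6 + b (M(H, b) = b + 6 = 6 + b)
Y(I) = sqrt(I) (Y(I) = (6 - 5)*sqrt(I) = 1*sqrt(I) = sqrt(I))
(o(11, 6) - 116)*Y(3) = ((4*11 + 7*6) - 116)*sqrt(3) = ((44 + 42) - 116)*sqrt(3) = (86 - 116)*sqrt(3) = -30*sqrt(3)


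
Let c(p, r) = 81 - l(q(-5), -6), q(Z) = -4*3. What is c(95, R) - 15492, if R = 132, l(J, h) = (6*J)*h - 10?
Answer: -15833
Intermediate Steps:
q(Z) = -12
l(J, h) = -10 + 6*J*h (l(J, h) = 6*J*h - 10 = -10 + 6*J*h)
c(p, r) = -341 (c(p, r) = 81 - (-10 + 6*(-12)*(-6)) = 81 - (-10 + 432) = 81 - 1*422 = 81 - 422 = -341)
c(95, R) - 15492 = -341 - 15492 = -15833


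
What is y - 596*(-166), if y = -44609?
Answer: 54327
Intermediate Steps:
y - 596*(-166) = -44609 - 596*(-166) = -44609 + 98936 = 54327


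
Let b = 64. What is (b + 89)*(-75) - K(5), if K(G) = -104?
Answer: -11371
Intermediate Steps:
(b + 89)*(-75) - K(5) = (64 + 89)*(-75) - 1*(-104) = 153*(-75) + 104 = -11475 + 104 = -11371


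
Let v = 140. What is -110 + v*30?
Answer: 4090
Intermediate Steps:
-110 + v*30 = -110 + 140*30 = -110 + 4200 = 4090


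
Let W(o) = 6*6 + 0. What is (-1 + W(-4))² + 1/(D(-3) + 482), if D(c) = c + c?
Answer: 583101/476 ≈ 1225.0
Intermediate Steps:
D(c) = 2*c
W(o) = 36 (W(o) = 36 + 0 = 36)
(-1 + W(-4))² + 1/(D(-3) + 482) = (-1 + 36)² + 1/(2*(-3) + 482) = 35² + 1/(-6 + 482) = 1225 + 1/476 = 583101/476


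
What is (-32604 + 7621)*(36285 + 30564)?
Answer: -1670088567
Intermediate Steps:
(-32604 + 7621)*(36285 + 30564) = -24983*66849 = -1670088567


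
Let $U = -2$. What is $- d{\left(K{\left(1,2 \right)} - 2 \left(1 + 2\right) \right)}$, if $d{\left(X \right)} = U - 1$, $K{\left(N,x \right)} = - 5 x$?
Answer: $3$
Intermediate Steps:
$d{\left(X \right)} = -3$ ($d{\left(X \right)} = -2 - 1 = -3$)
$- d{\left(K{\left(1,2 \right)} - 2 \left(1 + 2\right) \right)} = \left(-1\right) \left(-3\right) = 3$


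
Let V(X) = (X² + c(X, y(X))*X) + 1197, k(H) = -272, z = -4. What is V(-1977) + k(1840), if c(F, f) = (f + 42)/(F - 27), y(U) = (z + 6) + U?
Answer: 2610241425/668 ≈ 3.9075e+6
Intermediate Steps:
y(U) = 2 + U (y(U) = (-4 + 6) + U = 2 + U)
c(F, f) = (42 + f)/(-27 + F)
V(X) = 1197 + X² + X*(44 + X)/(-27 + X) (V(X) = (X² + ((42 + (2 + X))/(-27 + X))*X) + 1197 = (X² + ((44 + X)/(-27 + X))*X) + 1197 = (X² + X*(44 + X)/(-27 + X)) + 1197 = 1197 + X² + X*(44 + X)/(-27 + X))
V(-1977) + k(1840) = (-1977*(44 - 1977) + (-27 - 1977)*(1197 + (-1977)²))/(-27 - 1977) - 272 = (-1977*(-1933) - 2004*(1197 + 3908529))/(-2004) - 272 = -(3821541 - 2004*3909726)/2004 - 272 = -(3821541 - 7835090904)/2004 - 272 = -1/2004*(-7831269363) - 272 = 2610423121/668 - 272 = 2610241425/668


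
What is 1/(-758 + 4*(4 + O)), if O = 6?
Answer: -1/718 ≈ -0.0013928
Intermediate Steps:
1/(-758 + 4*(4 + O)) = 1/(-758 + 4*(4 + 6)) = 1/(-758 + 4*10) = 1/(-758 + 40) = 1/(-718) = -1/718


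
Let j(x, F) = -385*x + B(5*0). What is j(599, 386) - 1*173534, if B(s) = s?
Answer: -404149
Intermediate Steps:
j(x, F) = -385*x (j(x, F) = -385*x + 5*0 = -385*x + 0 = -385*x)
j(599, 386) - 1*173534 = -385*599 - 1*173534 = -230615 - 173534 = -404149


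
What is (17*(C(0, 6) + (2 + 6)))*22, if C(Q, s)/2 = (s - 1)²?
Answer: 21692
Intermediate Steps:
C(Q, s) = 2*(-1 + s)² (C(Q, s) = 2*(s - 1)² = 2*(-1 + s)²)
(17*(C(0, 6) + (2 + 6)))*22 = (17*(2*(-1 + 6)² + (2 + 6)))*22 = (17*(2*5² + 8))*22 = (17*(2*25 + 8))*22 = (17*(50 + 8))*22 = (17*58)*22 = 986*22 = 21692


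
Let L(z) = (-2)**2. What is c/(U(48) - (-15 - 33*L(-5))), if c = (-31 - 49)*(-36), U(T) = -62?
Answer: 576/17 ≈ 33.882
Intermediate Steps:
L(z) = 4
c = 2880 (c = -80*(-36) = 2880)
c/(U(48) - (-15 - 33*L(-5))) = 2880/(-62 - (-15 - 33*4)) = 2880/(-62 - (-15 - 132)) = 2880/(-62 - 1*(-147)) = 2880/(-62 + 147) = 2880/85 = 2880*(1/85) = 576/17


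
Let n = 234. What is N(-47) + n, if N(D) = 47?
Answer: 281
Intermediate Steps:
N(-47) + n = 47 + 234 = 281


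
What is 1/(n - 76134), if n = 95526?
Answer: 1/19392 ≈ 5.1568e-5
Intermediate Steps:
1/(n - 76134) = 1/(95526 - 76134) = 1/19392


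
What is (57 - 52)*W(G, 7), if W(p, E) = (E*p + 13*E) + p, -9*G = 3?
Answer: 1325/3 ≈ 441.67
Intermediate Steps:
G = -⅓ (G = -⅑*3 = -⅓ ≈ -0.33333)
W(p, E) = p + 13*E + E*p (W(p, E) = (13*E + E*p) + p = p + 13*E + E*p)
(57 - 52)*W(G, 7) = (57 - 52)*(-⅓ + 13*7 + 7*(-⅓)) = 5*(-⅓ + 91 - 7/3) = 5*(265/3) = 1325/3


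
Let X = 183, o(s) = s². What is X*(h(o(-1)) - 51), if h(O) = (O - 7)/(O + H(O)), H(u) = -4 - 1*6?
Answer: -9211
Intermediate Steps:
H(u) = -10 (H(u) = -4 - 6 = -10)
h(O) = (-7 + O)/(-10 + O) (h(O) = (O - 7)/(O - 10) = (-7 + O)/(-10 + O))
X*(h(o(-1)) - 51) = 183*((-7 + (-1)²)/(-10 + (-1)²) - 51) = 183*((-7 + 1)/(-10 + 1) - 51) = 183*(-6/(-9) - 51) = 183*(-⅑*(-6) - 51) = 183*(⅔ - 51) = 183*(-151/3) = -9211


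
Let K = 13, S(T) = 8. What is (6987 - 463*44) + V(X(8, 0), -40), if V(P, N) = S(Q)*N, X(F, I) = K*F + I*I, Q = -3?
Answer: -13705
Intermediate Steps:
X(F, I) = I² + 13*F (X(F, I) = 13*F + I*I = 13*F + I² = I² + 13*F)
V(P, N) = 8*N
(6987 - 463*44) + V(X(8, 0), -40) = (6987 - 463*44) + 8*(-40) = (6987 - 20372) - 320 = -13385 - 320 = -13705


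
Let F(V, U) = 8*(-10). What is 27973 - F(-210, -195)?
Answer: 28053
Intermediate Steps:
F(V, U) = -80
27973 - F(-210, -195) = 27973 - 1*(-80) = 27973 + 80 = 28053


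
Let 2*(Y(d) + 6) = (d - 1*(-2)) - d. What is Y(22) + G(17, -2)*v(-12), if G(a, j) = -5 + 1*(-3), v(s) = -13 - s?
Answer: 3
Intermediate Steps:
G(a, j) = -8 (G(a, j) = -5 - 3 = -8)
Y(d) = -5 (Y(d) = -6 + ((d - 1*(-2)) - d)/2 = -6 + ((d + 2) - d)/2 = -6 + ((2 + d) - d)/2 = -6 + (½)*2 = -6 + 1 = -5)
Y(22) + G(17, -2)*v(-12) = -5 - 8*(-13 - 1*(-12)) = -5 - 8*(-13 + 12) = -5 - 8*(-1) = -5 + 8 = 3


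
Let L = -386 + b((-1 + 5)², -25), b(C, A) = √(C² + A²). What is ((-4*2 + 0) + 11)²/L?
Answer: -3474/148115 - 9*√881/148115 ≈ -0.025258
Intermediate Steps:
b(C, A) = √(A² + C²)
L = -386 + √881 (L = -386 + √((-25)² + ((-1 + 5)²)²) = -386 + √(625 + (4²)²) = -386 + √(625 + 16²) = -386 + √(625 + 256) = -386 + √881 ≈ -356.32)
((-4*2 + 0) + 11)²/L = ((-4*2 + 0) + 11)²/(-386 + √881) = ((-8 + 0) + 11)²/(-386 + √881) = (-8 + 11)²/(-386 + √881) = 3²/(-386 + √881) = 9/(-386 + √881)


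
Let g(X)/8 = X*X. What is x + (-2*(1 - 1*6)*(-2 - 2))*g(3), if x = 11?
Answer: -2869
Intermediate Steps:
g(X) = 8*X² (g(X) = 8*(X*X) = 8*X²)
x + (-2*(1 - 1*6)*(-2 - 2))*g(3) = 11 + (-2*(1 - 1*6)*(-2 - 2))*(8*3²) = 11 + (-2*(1 - 6)*(-4))*(8*9) = 11 - (-10)*(-4)*72 = 11 - 2*20*72 = 11 - 40*72 = 11 - 2880 = -2869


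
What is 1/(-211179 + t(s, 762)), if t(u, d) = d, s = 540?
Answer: -1/210417 ≈ -4.7525e-6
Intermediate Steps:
1/(-211179 + t(s, 762)) = 1/(-211179 + 762) = 1/(-210417) = -1/210417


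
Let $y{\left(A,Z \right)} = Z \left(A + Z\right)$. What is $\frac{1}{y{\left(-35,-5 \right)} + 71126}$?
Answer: $\frac{1}{71326} \approx 1.402 \cdot 10^{-5}$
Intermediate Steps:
$\frac{1}{y{\left(-35,-5 \right)} + 71126} = \frac{1}{- 5 \left(-35 - 5\right) + 71126} = \frac{1}{\left(-5\right) \left(-40\right) + 71126} = \frac{1}{200 + 71126} = \frac{1}{71326}$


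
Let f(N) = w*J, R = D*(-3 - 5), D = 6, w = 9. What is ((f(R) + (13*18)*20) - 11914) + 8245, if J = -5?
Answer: 966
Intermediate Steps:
R = -48 (R = 6*(-3 - 5) = 6*(-8) = -48)
f(N) = -45 (f(N) = 9*(-5) = -45)
((f(R) + (13*18)*20) - 11914) + 8245 = ((-45 + (13*18)*20) - 11914) + 8245 = ((-45 + 234*20) - 11914) + 8245 = ((-45 + 4680) - 11914) + 8245 = (4635 - 11914) + 8245 = -7279 + 8245 = 966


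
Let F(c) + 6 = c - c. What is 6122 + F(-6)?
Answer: 6116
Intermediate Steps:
F(c) = -6 (F(c) = -6 + (c - c) = -6 + 0 = -6)
6122 + F(-6) = 6122 - 6 = 6116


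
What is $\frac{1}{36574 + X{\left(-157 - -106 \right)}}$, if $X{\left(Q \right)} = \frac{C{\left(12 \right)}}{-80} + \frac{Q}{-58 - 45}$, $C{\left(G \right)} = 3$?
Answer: $\frac{8240}{301373531} \approx 2.7341 \cdot 10^{-5}$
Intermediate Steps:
$X{\left(Q \right)} = - \frac{3}{80} - \frac{Q}{103}$ ($X{\left(Q \right)} = \frac{3}{-80} + \frac{Q}{-58 - 45} = 3 \left(- \frac{1}{80}\right) + \frac{Q}{-58 - 45} = - \frac{3}{80} + \frac{Q}{-103} = - \frac{3}{80} + Q \left(- \frac{1}{103}\right) = - \frac{3}{80} - \frac{Q}{103}$)
$\frac{1}{36574 + X{\left(-157 - -106 \right)}} = \frac{1}{36574 - \left(\frac{3}{80} + \frac{-157 - -106}{103}\right)} = \frac{1}{36574 - \left(\frac{3}{80} + \frac{-157 + 106}{103}\right)} = \frac{1}{36574 - - \frac{3771}{8240}} = \frac{1}{36574 + \left(- \frac{3}{80} + \frac{51}{103}\right)} = \frac{1}{36574 + \frac{3771}{8240}} = \frac{1}{\frac{301373531}{8240}} = \frac{8240}{301373531}$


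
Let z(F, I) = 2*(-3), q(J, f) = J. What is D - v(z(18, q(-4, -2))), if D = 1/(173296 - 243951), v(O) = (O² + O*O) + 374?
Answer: -31512131/70655 ≈ -446.00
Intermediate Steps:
z(F, I) = -6
v(O) = 374 + 2*O² (v(O) = (O² + O²) + 374 = 2*O² + 374 = 374 + 2*O²)
D = -1/70655 (D = 1/(-70655) = -1/70655 ≈ -1.4153e-5)
D - v(z(18, q(-4, -2))) = -1/70655 - (374 + 2*(-6)²) = -1/70655 - (374 + 2*36) = -1/70655 - (374 + 72) = -1/70655 - 1*446 = -1/70655 - 446 = -31512131/70655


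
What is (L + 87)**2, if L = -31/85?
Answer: 54228496/7225 ≈ 7505.7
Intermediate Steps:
L = -31/85 (L = -31*1/85 = -31/85 ≈ -0.36471)
(L + 87)**2 = (-31/85 + 87)**2 = (7364/85)**2 = 54228496/7225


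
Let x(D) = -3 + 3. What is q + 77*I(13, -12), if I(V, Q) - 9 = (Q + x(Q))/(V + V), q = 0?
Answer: 8547/13 ≈ 657.46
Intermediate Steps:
x(D) = 0
I(V, Q) = 9 + Q/(2*V) (I(V, Q) = 9 + (Q + 0)/(V + V) = 9 + Q/((2*V)) = 9 + Q*(1/(2*V)) = 9 + Q/(2*V))
q + 77*I(13, -12) = 0 + 77*(9 + (½)*(-12)/13) = 0 + 77*(9 + (½)*(-12)*(1/13)) = 0 + 77*(9 - 6/13) = 0 + 77*(111/13) = 0 + 8547/13 = 8547/13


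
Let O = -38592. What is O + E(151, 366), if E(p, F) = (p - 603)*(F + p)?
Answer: -272276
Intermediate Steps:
E(p, F) = (-603 + p)*(F + p)
O + E(151, 366) = -38592 + (151**2 - 603*366 - 603*151 + 366*151) = -38592 + (22801 - 220698 - 91053 + 55266) = -38592 - 233684 = -272276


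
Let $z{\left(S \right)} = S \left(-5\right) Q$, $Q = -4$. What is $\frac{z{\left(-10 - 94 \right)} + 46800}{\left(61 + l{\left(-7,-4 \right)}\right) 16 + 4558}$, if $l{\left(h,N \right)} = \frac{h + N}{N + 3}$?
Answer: $\frac{4472}{571} \approx 7.8319$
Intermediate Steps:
$l{\left(h,N \right)} = \frac{N + h}{3 + N}$
$z{\left(S \right)} = 20 S$ ($z{\left(S \right)} = S \left(-5\right) \left(-4\right) = - 5 S \left(-4\right) = 20 S$)
$\frac{z{\left(-10 - 94 \right)} + 46800}{\left(61 + l{\left(-7,-4 \right)}\right) 16 + 4558} = \frac{20 \left(-10 - 94\right) + 46800}{\left(61 + \frac{-4 - 7}{3 - 4}\right) 16 + 4558} = \frac{20 \left(-10 - 94\right) + 46800}{\left(61 + \frac{1}{-1} \left(-11\right)\right) 16 + 4558} = \frac{20 \left(-104\right) + 46800}{\left(61 - -11\right) 16 + 4558} = \frac{-2080 + 46800}{\left(61 + 11\right) 16 + 4558} = \frac{44720}{72 \cdot 16 + 4558} = \frac{44720}{1152 + 4558} = \frac{44720}{5710} = 44720 \cdot \frac{1}{5710} = \frac{4472}{571}$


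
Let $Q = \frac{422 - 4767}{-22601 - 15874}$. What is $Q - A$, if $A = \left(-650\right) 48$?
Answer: $\frac{240084869}{7695} \approx 31200.0$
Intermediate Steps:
$A = -31200$
$Q = \frac{869}{7695}$ ($Q = - \frac{4345}{-38475} = \left(-4345\right) \left(- \frac{1}{38475}\right) = \frac{869}{7695} \approx 0.11293$)
$Q - A = \frac{869}{7695} - -31200 = \frac{869}{7695} + 31200 = \frac{240084869}{7695}$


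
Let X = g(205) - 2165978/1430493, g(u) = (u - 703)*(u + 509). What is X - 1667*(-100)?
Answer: -270182239874/1430493 ≈ -1.8887e+5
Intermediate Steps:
g(u) = (-703 + u)*(509 + u)
X = -508645422974/1430493 (X = (-357827 + 205**2 - 194*205) - 2165978/1430493 = (-357827 + 42025 - 39770) - 2165978/1430493 = -355572 - 1*2165978/1430493 = -355572 - 2165978/1430493 = -508645422974/1430493 ≈ -3.5557e+5)
X - 1667*(-100) = -508645422974/1430493 - 1667*(-100) = -508645422974/1430493 + 166700 = -270182239874/1430493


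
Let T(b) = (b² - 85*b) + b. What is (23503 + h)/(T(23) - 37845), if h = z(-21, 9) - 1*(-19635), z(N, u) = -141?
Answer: -42997/39248 ≈ -1.0955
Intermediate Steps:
T(b) = b² - 84*b
h = 19494 (h = -141 - 1*(-19635) = -141 + 19635 = 19494)
(23503 + h)/(T(23) - 37845) = (23503 + 19494)/(23*(-84 + 23) - 37845) = 42997/(23*(-61) - 37845) = 42997/(-1403 - 37845) = 42997/(-39248) = 42997*(-1/39248) = -42997/39248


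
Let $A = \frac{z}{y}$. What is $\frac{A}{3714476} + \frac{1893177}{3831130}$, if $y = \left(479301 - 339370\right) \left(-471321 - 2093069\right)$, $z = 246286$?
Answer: $\frac{25234040089554561936035}{51064896736190708865692} \approx 0.49416$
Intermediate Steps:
$y = -358837657090$ ($y = 139931 \left(-2564390\right) = -358837657090$)
$A = - \frac{123143}{179418828545}$ ($A = \frac{246286}{-358837657090} = 246286 \left(- \frac{1}{358837657090}\right) = - \frac{123143}{179418828545} \approx -6.8634 \cdot 10^{-7}$)
$\frac{A}{3714476} + \frac{1893177}{3831130} = - \frac{123143}{179418828545 \cdot 3714476} + \frac{1893177}{3831130} = \left(- \frac{123143}{179418828545}\right) \frac{1}{3714476} + 1893177 \cdot \frac{1}{3831130} = - \frac{123143}{666446932578517420} + \frac{1893177}{3831130} = \frac{25234040089554561936035}{51064896736190708865692}$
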